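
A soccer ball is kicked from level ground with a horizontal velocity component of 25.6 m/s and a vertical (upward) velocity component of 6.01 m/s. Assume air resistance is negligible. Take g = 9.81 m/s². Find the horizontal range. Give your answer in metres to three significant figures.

Time aloft: T = 2 v_y0 / g = 2 × 6.010 / 9.81 = 1.225 s.
Range: R = vₓ T = 25.60 × 1.225 = 31.37 m.

31.4 m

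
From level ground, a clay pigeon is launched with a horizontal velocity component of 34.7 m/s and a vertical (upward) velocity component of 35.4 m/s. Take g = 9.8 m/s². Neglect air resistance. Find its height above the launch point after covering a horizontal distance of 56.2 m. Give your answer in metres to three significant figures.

44.5 m

At x = 56.2 m, t = x/vₓ = 56.2/34.70 = 1.620 s.
Height: y = v_y0 t − ½ g t² = 35.40 × 1.620 − 4.900 × 1.620² = 57.33 − 12.85 = 44.48 m.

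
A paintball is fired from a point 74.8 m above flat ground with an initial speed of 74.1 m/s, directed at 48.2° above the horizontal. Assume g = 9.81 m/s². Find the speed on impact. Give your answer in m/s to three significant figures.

83.4 m/s

Resolve: vₓ = 74.10 cos 48.2° = 49.39 m/s and v_y0 = 74.10 sin 48.2° = 55.24 m/s.
With up positive and y = 0 at the ground: y(t) = 74.8 + (55.24) t − 4.905 t². Setting y = 0 and taking the positive root: t = [55.24 + √(55.24² + 2·9.81·74.8)] / 9.81 = (55.24 + 67.22) / 9.81 = 12.48 s.
Vertical velocity at impact: v_y = v_y0 − g t = 55.24 − 9.81 × 12.48 = −67.22 m/s.
Speed: |v| = √(vₓ² + v_y²) = √(49.39² + 67.22²) = 83.42 m/s.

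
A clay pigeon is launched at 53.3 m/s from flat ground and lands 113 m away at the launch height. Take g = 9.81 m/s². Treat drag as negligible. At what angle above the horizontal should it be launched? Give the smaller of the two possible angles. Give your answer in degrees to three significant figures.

11.5°

R = v₀² sin 2θ / g gives sin 2θ = gR/v₀² = 9.81·113/53.3² = 0.3902.
2θ = 22.97° or 180° − 22.97° = 157.0°, so θ = 11.48° or 78.52°.
The smaller angle is 11.48°.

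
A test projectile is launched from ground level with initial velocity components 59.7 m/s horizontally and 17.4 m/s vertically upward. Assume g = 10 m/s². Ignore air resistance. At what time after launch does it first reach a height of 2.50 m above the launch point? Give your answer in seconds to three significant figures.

0.150 s

Set y = v_y0 t − ½ g t² = 2.50: 5.000 t² − 17.40 t + 2.50 = 0.
t = [17.40 ± √(17.40² − 2·10.0·2.50)] / 10.0 = (17.40 ± 15.90) / 10.0, so t = 0.1502 s or t = 3.330 s.
The first (ascending) time is 0.1502 s.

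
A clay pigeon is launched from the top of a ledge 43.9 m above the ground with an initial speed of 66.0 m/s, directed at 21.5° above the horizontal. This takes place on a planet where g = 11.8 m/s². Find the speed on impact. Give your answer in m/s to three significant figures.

vₓ = 66.00 cos 21.5° = 61.41 m/s; v_y0 = 66.00 sin 21.5° = 24.19 m/s.
The projectile lands when y = 43.9 + (24.19) t − ½·11.8·t² = 0. Positive root: t = (24.19 + √(24.19² + 2·11.8·43.9)) / 11.8 = (24.19 + 40.26) / 11.8 = 5.462 s.
Vertical velocity at impact: v_y = v_y0 − g t = 24.19 − 11.8 × 5.462 = −40.26 m/s.
Speed: |v| = √(vₓ² + v_y²) = √(61.41² + 40.26²) = 73.43 m/s.

73.4 m/s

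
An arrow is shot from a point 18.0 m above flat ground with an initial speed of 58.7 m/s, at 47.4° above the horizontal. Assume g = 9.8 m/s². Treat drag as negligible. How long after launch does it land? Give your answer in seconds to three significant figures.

Components: vₓ = 58.70 cos 47.4° = 39.73 m/s, v_y0 = 58.70 sin 47.4° = 43.21 m/s.
Vertical motion (up positive, ground at y = 0): 4.900 t² − (43.21) t − 18.0 = 0, so t = (43.21 + √(43.21² + 2·9.80·18.0)) / 9.80 = (43.21 + 47.11) / 9.80 = 9.217 s.

9.22 s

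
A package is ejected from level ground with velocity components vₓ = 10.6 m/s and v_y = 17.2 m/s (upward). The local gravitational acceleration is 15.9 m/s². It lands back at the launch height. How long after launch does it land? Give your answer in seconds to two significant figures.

2.2 s

Landing at launch height ⇒ T = 2 v_y0 / g = 2 × 17.20 / 15.9 = 2.164 s.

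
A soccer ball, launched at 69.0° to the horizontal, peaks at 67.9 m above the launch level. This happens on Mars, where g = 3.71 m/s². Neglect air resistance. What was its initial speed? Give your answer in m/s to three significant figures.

At the peak v_y = 0, so v_y0 = √(2gH) = √(2 × 3.71 × 67.9) = 22.45 m/s.
v_y0 = v₀ sin θ ⇒ v₀ = 22.45 / sin 69.0° = 24.04 m/s.

24.0 m/s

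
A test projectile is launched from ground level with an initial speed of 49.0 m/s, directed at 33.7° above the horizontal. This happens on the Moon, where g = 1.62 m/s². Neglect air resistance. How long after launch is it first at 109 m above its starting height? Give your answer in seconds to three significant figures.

Components: vₓ = 49.00 cos 33.7° = 40.77 m/s, v_y0 = 49.00 sin 33.7° = 27.19 m/s.
Require v_y0 t − ½ g t² = 109, i.e. 0.8100 t² − 27.19 t + 109 = 0.
t = [27.19 ± √(27.19² − 2·1.62·109)] / 1.62 = (27.19 ± 19.65) / 1.62, so t = 4.655 s or t = 28.91 s.
The first (ascending) time is 4.655 s.

4.65 s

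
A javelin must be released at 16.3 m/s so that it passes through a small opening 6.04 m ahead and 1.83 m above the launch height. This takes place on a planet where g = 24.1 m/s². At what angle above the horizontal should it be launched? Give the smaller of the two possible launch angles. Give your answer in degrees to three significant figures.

Trajectory: y = x tanθ − g x² (1 + tan²θ)/(2v₀²). With x = 6.04, y = 1.83, v₀ = 16.3, g = 24.1:
1.655 tan²θ − 6.04 tanθ + (3.485) = 0.
tanθ = [6.04 ± √(6.04² − 4 × 1.655 × (3.485))] / (2 × 1.655) = (6.04 ± 3.663) / 3.309, giving tanθ = 0.7182 or 2.932.
θ = 35.69° or 71.17°; the smaller is 35.69°.

35.7°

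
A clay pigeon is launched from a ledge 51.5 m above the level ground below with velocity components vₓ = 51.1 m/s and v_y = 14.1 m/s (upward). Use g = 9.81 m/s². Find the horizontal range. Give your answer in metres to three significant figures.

255 m

Vertical motion (up positive, ground at y = 0): 4.905 t² − (14.10) t − 51.5 = 0, so t = (14.10 + √(14.10² + 2·9.81·51.5)) / 9.81 = (14.10 + 34.77) / 9.81 = 4.982 s.
Horizontal distance: R = vₓ t = 51.10 × 4.982 = 254.6 m.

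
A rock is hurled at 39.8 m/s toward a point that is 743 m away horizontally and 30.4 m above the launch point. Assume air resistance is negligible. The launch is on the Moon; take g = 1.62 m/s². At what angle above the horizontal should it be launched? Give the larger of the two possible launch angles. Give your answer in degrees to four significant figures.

64.60°

Trajectory: y = x tanθ − g x² (1 + tan²θ)/(2v₀²). With x = 743, y = 30.4, v₀ = 39.8, g = 1.62:
282.3 tan²θ − 743 tanθ + (312.7) = 0.
tanθ = [743 ± √(743² − 4 × 282.3 × (312.7))] / (2 × 282.3) = (743 ± 446.1) / 564.6, giving tanθ = 0.5259 or 2.106.
θ = 27.74° or 64.60°; the larger is 64.60°.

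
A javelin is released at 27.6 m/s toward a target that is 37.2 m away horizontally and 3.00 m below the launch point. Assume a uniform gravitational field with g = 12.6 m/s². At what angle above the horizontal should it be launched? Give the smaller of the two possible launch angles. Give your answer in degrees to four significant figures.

13.80°

Trajectory: y = x tanθ − g x² (1 + tan²θ)/(2v₀²). With x = 37.2, y = −3.00, v₀ = 27.6, g = 12.6:
11.44 tan²θ − 37.2 tanθ + (8.445) = 0.
tanθ = [37.2 ± √(37.2² − 4 × 11.44 × (8.445))] / (2 × 11.44) = (37.2 ± 31.58) / 22.89, giving tanθ = 0.2456 or 3.005.
θ = 13.80° or 71.59°; the smaller is 13.80°.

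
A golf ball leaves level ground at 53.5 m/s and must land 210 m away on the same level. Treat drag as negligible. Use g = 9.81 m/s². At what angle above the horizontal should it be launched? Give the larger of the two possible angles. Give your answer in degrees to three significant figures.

From R = (v₀²/g) sin 2θ: sin 2θ = 9.81 × 210 / 2862.2 = 0.7197.
2θ = 46.03° or 180° − 46.03° = 134.0°, so θ = 23.02° or 66.98°.
The larger angle is 66.98°.

67.0°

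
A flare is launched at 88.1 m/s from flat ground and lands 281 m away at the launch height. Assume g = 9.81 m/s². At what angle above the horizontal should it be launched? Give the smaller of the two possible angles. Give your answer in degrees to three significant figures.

10.4°

R = v₀² sin 2θ / g gives sin 2θ = gR/v₀² = 9.81·281/88.1² = 0.3552.
2θ = 20.80° or 180° − 20.80° = 159.2°, so θ = 10.40° or 79.60°.
The smaller angle is 10.40°.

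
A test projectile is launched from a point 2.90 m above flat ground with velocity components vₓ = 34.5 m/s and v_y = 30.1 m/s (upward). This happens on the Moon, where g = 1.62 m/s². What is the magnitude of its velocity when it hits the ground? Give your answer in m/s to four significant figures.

45.89 m/s

Vertical motion (up positive, ground at y = 0): 0.8100 t² − (30.10) t − 2.90 = 0, so t = (30.10 + √(30.10² + 2·1.62·2.90)) / 1.62 = (30.10 + 30.26) / 1.62 = 37.26 s.
Vertical velocity at impact: v_y = v_y0 − g t = 30.10 − 1.62 × 37.26 = −30.26 m/s.
Speed: |v| = √(vₓ² + v_y²) = √(34.50² + 30.26²) = 45.89 m/s.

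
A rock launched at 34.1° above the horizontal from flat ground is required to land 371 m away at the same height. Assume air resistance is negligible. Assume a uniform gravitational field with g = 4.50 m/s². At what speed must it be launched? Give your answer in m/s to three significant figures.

42.4 m/s

From R = (v₀² / g) sin 2θ: v₀ = √(gR / sin 2θ).
v₀ = √(4.50 × 371 / sin 68.20°) = √(1670 / 0.9285) = √1798.1 = 42.40 m/s.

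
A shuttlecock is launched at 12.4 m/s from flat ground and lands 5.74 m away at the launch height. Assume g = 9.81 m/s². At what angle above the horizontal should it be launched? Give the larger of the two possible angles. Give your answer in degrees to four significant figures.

Level-ground range R = v₀² sin(2θ)/g ⇒ sin(2θ) = gR/v₀² = 9.81 × 5.74 / 12.4² = 0.3662.
2θ = 21.48° or 180° − 21.48° = 158.5°, so θ = 10.74° or 79.26°.
The larger angle is 79.26°.

79.26°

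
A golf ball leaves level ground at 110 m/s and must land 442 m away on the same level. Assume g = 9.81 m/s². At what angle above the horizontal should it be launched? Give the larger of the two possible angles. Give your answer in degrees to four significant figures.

From R = (v₀²/g) sin 2θ: sin 2θ = 9.81 × 442 / 12100 = 0.3583.
2θ = 21.00° or 180° − 21.00° = 159.0°, so θ = 10.50° or 79.50°.
The larger angle is 79.50°.

79.50°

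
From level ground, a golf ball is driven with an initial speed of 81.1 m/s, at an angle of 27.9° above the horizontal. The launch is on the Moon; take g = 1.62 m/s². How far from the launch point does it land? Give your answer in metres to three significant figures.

3360 m

Horizontal component vₓ = 81.10 cos 27.9° = 71.67 m/s; vertical v_y0 = 81.10 sin 27.9° = 37.95 m/s.
Time aloft: T = 2 v_y0 / g = 2 × 37.95 / 1.62 = 46.85 s.
Range: R = vₓ T = 71.67 × 46.85 = 3358 m.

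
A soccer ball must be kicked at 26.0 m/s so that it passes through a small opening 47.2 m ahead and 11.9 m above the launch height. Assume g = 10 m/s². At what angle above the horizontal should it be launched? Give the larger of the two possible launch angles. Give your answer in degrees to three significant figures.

Trajectory: y = x tanθ − g x² (1 + tan²θ)/(2v₀²). With x = 47.2, y = 11.9, v₀ = 26.0, g = 10.0:
16.48 tan²θ − 47.2 tanθ + (28.38) = 0.
tanθ = [47.2 ± √(47.2² − 4 × 16.48 × (28.38))] / (2 × 16.48) = (47.2 ± 18.90) / 32.96, giving tanθ = 0.8586 or 2.006.
θ = 40.65° or 63.50°; the larger is 63.50°.

63.5°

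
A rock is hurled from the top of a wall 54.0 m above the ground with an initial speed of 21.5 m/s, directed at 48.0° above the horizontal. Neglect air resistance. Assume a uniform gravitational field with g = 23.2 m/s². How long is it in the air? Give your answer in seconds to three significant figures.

2.95 s

Resolve: vₓ = 21.50 cos 48.0° = 14.39 m/s and v_y0 = 21.50 sin 48.0° = 15.98 m/s.
The projectile lands when y = 54.0 + (15.98) t − ½·23.2·t² = 0. Positive root: t = (15.98 + √(15.98² + 2·23.2·54.0)) / 23.2 = (15.98 + 52.54) / 23.2 = 2.954 s.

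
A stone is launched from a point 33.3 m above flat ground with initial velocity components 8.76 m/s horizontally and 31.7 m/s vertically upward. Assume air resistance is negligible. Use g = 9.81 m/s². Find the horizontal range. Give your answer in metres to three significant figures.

64.7 m

With up positive and y = 0 at the ground: y(t) = 33.3 + (31.70) t − 4.905 t². Setting y = 0 and taking the positive root: t = [31.70 + √(31.70² + 2·9.81·33.3)] / 9.81 = (31.70 + 40.72) / 9.81 = 7.382 s.
Horizontal distance: R = vₓ t = 8.760 × 7.382 = 64.67 m.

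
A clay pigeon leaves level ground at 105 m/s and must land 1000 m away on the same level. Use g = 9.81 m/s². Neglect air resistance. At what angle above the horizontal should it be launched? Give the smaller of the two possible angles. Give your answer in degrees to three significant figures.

31.4°

Level-ground range R = v₀² sin(2θ)/g ⇒ sin(2θ) = gR/v₀² = 9.81 × 1000 / 105² = 0.8898.
2θ = 62.85° or 180° − 62.85° = 117.2°, so θ = 31.42° or 58.58°.
The smaller angle is 31.42°.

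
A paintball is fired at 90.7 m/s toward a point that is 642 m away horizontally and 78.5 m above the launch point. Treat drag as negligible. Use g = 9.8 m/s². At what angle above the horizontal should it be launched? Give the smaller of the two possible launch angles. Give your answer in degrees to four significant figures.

34.34°

Trajectory: y = x tanθ − g x² (1 + tan²θ)/(2v₀²). With x = 642, y = 78.5, v₀ = 90.7, g = 9.80:
245.5 tan²θ − 642 tanθ + (324.0) = 0.
tanθ = [642 ± √(642² − 4 × 245.5 × (324.0))] / (2 × 245.5) = (642 ± 306.6) / 491.0, giving tanθ = 0.6831 or 1.932.
θ = 34.34° or 62.63°; the smaller is 34.34°.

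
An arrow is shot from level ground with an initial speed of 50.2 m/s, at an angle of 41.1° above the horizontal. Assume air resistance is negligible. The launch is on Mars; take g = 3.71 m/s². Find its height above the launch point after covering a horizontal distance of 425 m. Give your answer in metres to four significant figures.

Horizontal component vₓ = 50.20 cos 41.1° = 37.83 m/s; vertical v_y0 = 50.20 sin 41.1° = 33.00 m/s.
Time to reach x = 425 m: t = x/vₓ = 425/37.83 = 11.23 s.
Height: y = v_y0 t − ½ g t² = 33.00 × 11.23 − 1.855 × 11.23² = 370.8 − 234.1 = 136.6 m.

136.6 m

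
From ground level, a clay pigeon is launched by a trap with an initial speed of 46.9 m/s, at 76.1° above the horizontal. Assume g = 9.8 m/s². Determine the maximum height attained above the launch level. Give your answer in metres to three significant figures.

Resolve: vₓ = 46.90 cos 76.1° = 11.27 m/s and v_y0 = 46.90 sin 76.1° = 45.53 m/s.
Maximum height: H = v_y0² / (2g) = 45.53² / (2 × 9.80) = 105.7 m.

106 m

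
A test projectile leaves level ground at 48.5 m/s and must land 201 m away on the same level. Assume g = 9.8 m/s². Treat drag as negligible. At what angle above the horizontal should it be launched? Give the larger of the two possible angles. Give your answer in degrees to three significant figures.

Level-ground range R = v₀² sin(2θ)/g ⇒ sin(2θ) = gR/v₀² = 9.80 × 201 / 48.5² = 0.8374.
2θ = 56.87° or 180° − 56.87° = 123.1°, so θ = 28.43° or 61.57°.
The larger angle is 61.57°.

61.6°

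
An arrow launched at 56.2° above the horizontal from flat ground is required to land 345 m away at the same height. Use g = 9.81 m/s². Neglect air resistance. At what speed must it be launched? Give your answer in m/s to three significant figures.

On level ground R = v₀² sin 2θ / g ⇒ v₀ = √(gR / sin 2θ).
v₀ = √(9.81 × 345 / sin 112.4°) = √(3384 / 0.9245) = √3660.7 = 60.50 m/s.

60.5 m/s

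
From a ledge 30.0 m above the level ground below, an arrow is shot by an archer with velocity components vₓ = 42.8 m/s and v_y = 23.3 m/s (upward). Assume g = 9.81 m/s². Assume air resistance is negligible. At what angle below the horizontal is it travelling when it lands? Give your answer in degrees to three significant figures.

38.2°

With up positive and y = 0 at the ground: y(t) = 30.0 + (23.30) t − 4.905 t². Setting y = 0 and taking the positive root: t = [23.30 + √(23.30² + 2·9.81·30.0)] / 9.81 = (23.30 + 33.64) / 9.81 = 5.804 s.
At impact: v_y = v_y0 − g t = −33.64 m/s; vₓ = 42.80 m/s.
Angle below horizontal: arctan(|v_y|/vₓ) = arctan(33.64/42.80) = 38.16°.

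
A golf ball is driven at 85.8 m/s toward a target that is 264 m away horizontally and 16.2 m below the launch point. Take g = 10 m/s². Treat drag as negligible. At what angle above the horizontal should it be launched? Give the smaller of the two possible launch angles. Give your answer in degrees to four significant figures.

Trajectory: y = x tanθ − g x² (1 + tan²θ)/(2v₀²). With x = 264, y = −16.2, v₀ = 85.8, g = 10.0:
47.34 tan²θ − 264 tanθ + (31.14) = 0.
tanθ = [264 ± √(264² − 4 × 47.34 × (31.14))] / (2 × 47.34) = (264 ± 252.6) / 94.67, giving tanθ = 0.1205 or 5.456.
θ = 6.874° or 79.61°; the smaller is 6.874°.

6.874°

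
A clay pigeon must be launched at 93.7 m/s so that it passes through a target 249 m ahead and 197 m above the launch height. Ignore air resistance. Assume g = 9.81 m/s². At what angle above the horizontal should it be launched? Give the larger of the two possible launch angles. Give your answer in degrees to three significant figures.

80.7°

Trajectory: y = x tanθ − g x² (1 + tan²θ)/(2v₀²). With x = 249, y = 197, v₀ = 93.7, g = 9.81:
34.64 tan²θ − 249 tanθ + (231.6) = 0.
tanθ = [249 ± √(249² − 4 × 34.64 × (231.6))] / (2 × 34.64) = (249 ± 172.9) / 69.28, giving tanθ = 1.098 or 6.091.
θ = 47.67° or 80.68°; the larger is 80.68°.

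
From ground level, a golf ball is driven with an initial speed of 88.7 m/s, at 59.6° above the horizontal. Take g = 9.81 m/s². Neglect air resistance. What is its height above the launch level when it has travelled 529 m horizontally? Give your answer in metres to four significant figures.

220.3 m

Horizontal component vₓ = 88.70 cos 59.6° = 44.89 m/s; vertical v_y0 = 88.70 sin 59.6° = 76.50 m/s.
x = vₓ t ⇒ t = 529/44.89 = 11.79 s.
Height: y = v_y0 t − ½ g t² = 76.50 × 11.79 − 4.905 × 11.79² = 901.7 − 681.3 = 220.3 m.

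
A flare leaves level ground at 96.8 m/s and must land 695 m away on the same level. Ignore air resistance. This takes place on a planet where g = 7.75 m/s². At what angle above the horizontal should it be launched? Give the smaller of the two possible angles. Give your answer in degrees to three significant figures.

R = v₀² sin 2θ / g gives sin 2θ = gR/v₀² = 7.75·695/96.8² = 0.5748.
2θ = 35.09° or 180° − 35.09° = 144.9°, so θ = 17.54° or 72.46°.
The smaller angle is 17.54°.

17.5°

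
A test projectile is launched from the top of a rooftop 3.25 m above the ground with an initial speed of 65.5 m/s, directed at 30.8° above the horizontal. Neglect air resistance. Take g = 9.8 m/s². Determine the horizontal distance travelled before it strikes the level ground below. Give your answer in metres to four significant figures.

390.5 m

vₓ = 65.50 cos 30.8° = 56.26 m/s; v_y0 = 65.50 sin 30.8° = 33.54 m/s.
The projectile lands when y = 3.25 + (33.54) t − ½·9.80·t² = 0. Positive root: t = (33.54 + √(33.54² + 2·9.80·3.25)) / 9.80 = (33.54 + 34.48) / 9.80 = 6.940 s.
Horizontal distance: R = vₓ t = 56.26 × 6.940 = 390.5 m.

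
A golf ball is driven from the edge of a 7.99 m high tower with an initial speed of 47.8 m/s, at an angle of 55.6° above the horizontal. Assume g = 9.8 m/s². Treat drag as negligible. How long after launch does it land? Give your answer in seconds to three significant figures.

8.25 s

Components: vₓ = 47.80 cos 55.6° = 27.01 m/s, v_y0 = 47.80 sin 55.6° = 39.44 m/s.
The projectile lands when y = 7.99 + (39.44) t − ½·9.80·t² = 0. Positive root: t = (39.44 + √(39.44² + 2·9.80·7.99)) / 9.80 = (39.44 + 41.38) / 9.80 = 8.247 s.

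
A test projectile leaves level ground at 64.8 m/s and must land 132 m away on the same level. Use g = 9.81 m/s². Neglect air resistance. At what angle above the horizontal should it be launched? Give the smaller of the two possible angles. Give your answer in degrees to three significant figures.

8.98°

From R = (v₀²/g) sin 2θ: sin 2θ = 9.81 × 132 / 4199.0 = 0.3084.
2θ = 17.96° or 180° − 17.96° = 162.0°, so θ = 8.981° or 81.02°.
The smaller angle is 8.981°.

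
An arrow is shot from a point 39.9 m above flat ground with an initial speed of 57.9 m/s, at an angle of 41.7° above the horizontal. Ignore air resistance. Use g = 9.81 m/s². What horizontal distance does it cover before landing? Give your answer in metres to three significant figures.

vₓ = 57.90 cos 41.7° = 43.23 m/s; v_y0 = 57.90 sin 41.7° = 38.52 m/s.
Vertical motion (up positive, ground at y = 0): 4.905 t² − (38.52) t − 39.9 = 0, so t = (38.52 + √(38.52² + 2·9.81·39.9)) / 9.81 = (38.52 + 47.61) / 9.81 = 8.779 s.
Horizontal distance: R = vₓ t = 43.23 × 8.779 = 379.5 m.

380 m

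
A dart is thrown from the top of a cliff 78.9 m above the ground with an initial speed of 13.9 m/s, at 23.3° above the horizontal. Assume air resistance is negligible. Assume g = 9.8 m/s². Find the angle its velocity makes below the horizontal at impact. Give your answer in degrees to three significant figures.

72.2°

Components: vₓ = 13.90 cos 23.3° = 12.77 m/s, v_y0 = 13.90 sin 23.3° = 5.498 m/s.
With up positive and y = 0 at the ground: y(t) = 78.9 + (5.498) t − 4.900 t². Setting y = 0 and taking the positive root: t = [5.498 + √(5.498² + 2·9.80·78.9)] / 9.80 = (5.498 + 39.71) / 9.80 = 4.613 s.
At impact: v_y = v_y0 − g t = −39.71 m/s; vₓ = 12.77 m/s.
Angle below horizontal: arctan(|v_y|/vₓ) = arctan(39.71/12.77) = 72.18°.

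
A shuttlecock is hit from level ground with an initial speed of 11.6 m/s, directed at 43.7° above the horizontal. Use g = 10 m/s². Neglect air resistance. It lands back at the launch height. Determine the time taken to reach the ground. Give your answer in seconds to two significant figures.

Horizontal component vₓ = 11.60 cos 43.7° = 8.386 m/s; vertical v_y0 = 11.60 sin 43.7° = 8.014 m/s.
Time of flight on level ground: T = 2 v_y0 / g = 2 × 8.014 / 10.0 = 1.603 s.

1.6 s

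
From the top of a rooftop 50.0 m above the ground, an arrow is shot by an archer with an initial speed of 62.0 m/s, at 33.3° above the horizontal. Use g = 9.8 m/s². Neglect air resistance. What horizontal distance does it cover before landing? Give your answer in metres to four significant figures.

Resolve: vₓ = 62.00 cos 33.3° = 51.82 m/s and v_y0 = 62.00 sin 33.3° = 34.04 m/s.
The projectile lands when y = 50.0 + (34.04) t − ½·9.80·t² = 0. Positive root: t = (34.04 + √(34.04² + 2·9.80·50.0)) / 9.80 = (34.04 + 46.25) / 9.80 = 8.192 s.
Horizontal distance: R = vₓ t = 51.82 × 8.192 = 424.5 m.

424.5 m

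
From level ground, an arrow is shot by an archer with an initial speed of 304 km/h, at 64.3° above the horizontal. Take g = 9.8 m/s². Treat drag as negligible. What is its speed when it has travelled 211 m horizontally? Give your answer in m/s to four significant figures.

41.55 m/s

Convert: 304 km/h = 304/3.6 = 84.44 m/s.
Horizontal component vₓ = 84.44 cos 64.3° = 36.62 m/s; vertical v_y0 = 84.44 sin 64.3° = 76.09 m/s.
Time to reach x = 211 m: t = x/vₓ = 211/36.62 = 5.762 s.
Vertical velocity there: v_y = v_y0 − g t = 76.09 − 9.80 × 5.762 = 19.62 m/s.
Speed: √(vₓ² + v_y²) = √(36.62² + 19.62²) = 41.55 m/s.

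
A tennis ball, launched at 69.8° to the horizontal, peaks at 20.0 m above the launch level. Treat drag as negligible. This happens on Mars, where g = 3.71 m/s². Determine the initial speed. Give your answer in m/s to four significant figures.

12.98 m/s

At the peak v_y = 0, so v_y0 = √(2gH) = √(2 × 3.71 × 20.0) = 12.18 m/s.
v_y0 = v₀ sin θ ⇒ v₀ = 12.18 / sin 69.8° = 12.98 m/s.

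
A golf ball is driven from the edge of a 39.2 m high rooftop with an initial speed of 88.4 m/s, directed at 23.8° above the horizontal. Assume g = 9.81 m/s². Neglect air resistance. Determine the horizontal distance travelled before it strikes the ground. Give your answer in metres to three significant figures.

Horizontal component vₓ = 88.40 cos 23.8° = 80.88 m/s; vertical v_y0 = 88.40 sin 23.8° = 35.67 m/s.
With up positive and y = 0 at the ground: y(t) = 39.2 + (35.67) t − 4.905 t². Setting y = 0 and taking the positive root: t = [35.67 + √(35.67² + 2·9.81·39.2)] / 9.81 = (35.67 + 45.19) / 9.81 = 8.242 s.
Horizontal distance: R = vₓ t = 80.88 × 8.242 = 666.7 m.

667 m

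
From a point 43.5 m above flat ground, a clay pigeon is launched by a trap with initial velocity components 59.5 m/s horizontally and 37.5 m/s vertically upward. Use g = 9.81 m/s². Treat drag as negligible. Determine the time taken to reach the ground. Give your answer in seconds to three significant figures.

With up positive and y = 0 at the ground: y(t) = 43.5 + (37.50) t − 4.905 t². Setting y = 0 and taking the positive root: t = [37.50 + √(37.50² + 2·9.81·43.5)] / 9.81 = (37.50 + 47.54) / 9.81 = 8.668 s.

8.67 s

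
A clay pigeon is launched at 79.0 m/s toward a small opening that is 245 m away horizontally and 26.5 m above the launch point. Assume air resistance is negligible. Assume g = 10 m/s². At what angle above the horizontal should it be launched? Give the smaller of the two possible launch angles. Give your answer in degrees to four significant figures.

18.01°

Trajectory: y = x tanθ − g x² (1 + tan²θ)/(2v₀²). With x = 245, y = 26.5, v₀ = 79.0, g = 10.0:
48.09 tan²θ − 245 tanθ + (74.59) = 0.
tanθ = [245 ± √(245² − 4 × 48.09 × (74.59))] / (2 × 48.09) = (245 ± 213.7) / 96.18, giving tanθ = 0.3252 or 4.769.
θ = 18.01° or 78.16°; the smaller is 18.01°.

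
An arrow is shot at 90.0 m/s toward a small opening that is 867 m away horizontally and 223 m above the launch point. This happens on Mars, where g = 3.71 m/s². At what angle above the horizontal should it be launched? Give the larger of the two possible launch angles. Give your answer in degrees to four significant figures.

Trajectory: y = x tanθ − g x² (1 + tan²θ)/(2v₀²). With x = 867, y = 223, v₀ = 90.0, g = 3.71:
172.1 tan²θ − 867 tanθ + (395.1) = 0.
tanθ = [867 ± √(867² − 4 × 172.1 × (395.1))] / (2 × 172.1) = (867 ± 692.5) / 344.3, giving tanθ = 0.5068 or 4.530.
θ = 26.87° or 77.55°; the larger is 77.55°.

77.55°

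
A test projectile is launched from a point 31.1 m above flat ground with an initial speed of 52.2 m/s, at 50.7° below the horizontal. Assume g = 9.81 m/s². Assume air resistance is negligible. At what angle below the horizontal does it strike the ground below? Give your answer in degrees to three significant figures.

55.1°

Horizontal component vₓ = 52.20 cos 50.7° = 33.06 m/s; vertical v_y0 = −40.39 m/s (downward).
Vertical motion (up positive, ground at y = 0): 4.905 t² − (−40.39) t − 31.1 = 0, so t = (−40.39 + √(40.39² + 2·9.81·31.1)) / 9.81 = (−40.39 + 47.35) / 9.81 = 0.7089 s.
At impact: v_y = v_y0 − g t = −47.35 m/s; vₓ = 33.06 m/s.
Angle below horizontal: arctan(|v_y|/vₓ) = arctan(47.35/33.06) = 55.07°.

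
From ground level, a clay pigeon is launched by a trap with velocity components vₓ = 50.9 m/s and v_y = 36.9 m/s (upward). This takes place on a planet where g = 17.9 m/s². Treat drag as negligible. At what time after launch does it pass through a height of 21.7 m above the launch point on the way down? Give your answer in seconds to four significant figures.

Height y(t) = 36.90 t − 8.950 t² = 21.7 gives 8.950 t² − 36.90 t + 21.7 = 0.
t = [36.90 ± √(36.90² − 2·17.9·21.7)] / 17.9 = (36.90 ± 24.18) / 17.9, so t = 0.7105 s or t = 3.412 s.
The descending-branch root is 3.412 s.

3.412 s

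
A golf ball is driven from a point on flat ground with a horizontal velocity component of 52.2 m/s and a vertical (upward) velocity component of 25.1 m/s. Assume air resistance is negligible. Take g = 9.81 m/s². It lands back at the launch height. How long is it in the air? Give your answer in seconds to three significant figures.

Landing at launch height ⇒ T = 2 v_y0 / g = 2 × 25.10 / 9.81 = 5.117 s.

5.12 s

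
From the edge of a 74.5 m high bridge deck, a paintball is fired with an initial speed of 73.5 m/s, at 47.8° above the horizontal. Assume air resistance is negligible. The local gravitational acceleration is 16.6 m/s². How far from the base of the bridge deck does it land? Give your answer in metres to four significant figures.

Resolve: vₓ = 73.50 cos 47.8° = 49.37 m/s and v_y0 = 73.50 sin 47.8° = 54.45 m/s.
With up positive and y = 0 at the ground: y(t) = 74.5 + (54.45) t − 8.300 t². Setting y = 0 and taking the positive root: t = [54.45 + √(54.45² + 2·16.6·74.5)] / 16.6 = (54.45 + 73.74) / 16.6 = 7.722 s.
Horizontal distance: R = vₓ t = 49.37 × 7.722 = 381.3 m.

381.3 m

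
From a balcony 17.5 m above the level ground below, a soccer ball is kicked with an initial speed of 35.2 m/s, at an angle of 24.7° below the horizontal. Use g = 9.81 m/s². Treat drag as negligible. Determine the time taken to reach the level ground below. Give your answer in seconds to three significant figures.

Resolve: vₓ = 35.20 cos 24.7° = 31.98 m/s and v_y0 = −14.71 m/s (downward).
With up positive and y = 0 at the ground: y(t) = 17.5 + (−14.71) t − 4.905 t². Setting y = 0 and taking the positive root: t = [−14.71 + √(14.71² + 2·9.81·17.5)] / 9.81 = (−14.71 + 23.66) / 9.81 = 0.9122 s.

0.912 s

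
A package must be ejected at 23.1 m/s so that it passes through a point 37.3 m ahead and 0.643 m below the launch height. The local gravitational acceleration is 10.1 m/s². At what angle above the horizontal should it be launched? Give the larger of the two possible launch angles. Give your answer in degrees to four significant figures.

67.74°

Trajectory: y = x tanθ − g x² (1 + tan²θ)/(2v₀²). With x = 37.3, y = −0.643, v₀ = 23.1, g = 10.1:
13.17 tan²θ − 37.3 tanθ + (12.52) = 0.
tanθ = [37.3 ± √(37.3² − 4 × 13.17 × (12.52))] / (2 × 13.17) = (37.3 ± 27.05) / 26.33, giving tanθ = 0.3892 or 2.444.
θ = 21.27° or 67.74°; the larger is 67.74°.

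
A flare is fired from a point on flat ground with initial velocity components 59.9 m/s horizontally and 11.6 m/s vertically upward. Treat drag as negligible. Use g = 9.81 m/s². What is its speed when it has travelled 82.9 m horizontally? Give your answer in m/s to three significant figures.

x = vₓ t ⇒ t = 82.9/59.90 = 1.384 s.
Vertical velocity there: v_y = v_y0 − g t = 11.60 − 9.81 × 1.384 = −1.977 m/s.
Speed: √(vₓ² + v_y²) = √(59.90² + 1.977²) = 59.93 m/s.

59.9 m/s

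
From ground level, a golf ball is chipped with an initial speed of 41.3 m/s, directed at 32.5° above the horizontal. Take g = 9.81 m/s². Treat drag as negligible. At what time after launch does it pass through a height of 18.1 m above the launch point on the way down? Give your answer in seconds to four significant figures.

3.456 s

Horizontal component vₓ = 41.30 cos 32.5° = 34.83 m/s; vertical v_y0 = 41.30 sin 32.5° = 22.19 m/s.
Height y(t) = 22.19 t − 4.905 t² = 18.1 gives 4.905 t² − 22.19 t + 18.1 = 0.
Quadratic formula: t = (22.19 ± √137.30) / 9.81 = (22.19 ± 11.72) / 9.81 → t = 1.068 s or 3.456 s.
The descending-branch root is 3.456 s.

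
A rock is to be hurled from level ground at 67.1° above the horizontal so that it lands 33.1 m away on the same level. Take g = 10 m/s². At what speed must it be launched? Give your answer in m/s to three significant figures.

From R = (v₀² / g) sin 2θ: v₀ = √(gR / sin 2θ).
v₀ = √(10.0 × 33.1 / sin 134.2°) = √(331.0 / 0.7169) = √461.70 = 21.49 m/s.

21.5 m/s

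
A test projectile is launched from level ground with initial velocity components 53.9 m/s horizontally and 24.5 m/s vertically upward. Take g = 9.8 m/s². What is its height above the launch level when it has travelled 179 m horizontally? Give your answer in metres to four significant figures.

Time to reach x = 179 m: t = x/vₓ = 179/53.90 = 3.321 s.
Height: y = v_y0 t − ½ g t² = 24.50 × 3.321 − 4.900 × 3.321² = 81.36 − 54.04 = 27.32 m.

27.32 m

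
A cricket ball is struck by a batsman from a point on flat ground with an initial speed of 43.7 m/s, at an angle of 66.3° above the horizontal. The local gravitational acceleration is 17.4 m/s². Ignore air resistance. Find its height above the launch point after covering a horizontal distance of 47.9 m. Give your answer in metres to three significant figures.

44.4 m

Horizontal component vₓ = 43.70 cos 66.3° = 17.57 m/s; vertical v_y0 = 43.70 sin 66.3° = 40.01 m/s.
x = vₓ t ⇒ t = 47.9/17.57 = 2.727 s.
Height: y = v_y0 t − ½ g t² = 40.01 × 2.727 − 8.700 × 2.727² = 109.1 − 64.70 = 44.42 m.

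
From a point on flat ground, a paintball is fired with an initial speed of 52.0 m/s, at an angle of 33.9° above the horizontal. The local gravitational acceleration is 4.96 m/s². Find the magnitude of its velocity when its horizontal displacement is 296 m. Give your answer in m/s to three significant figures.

43.5 m/s

Horizontal component vₓ = 52.00 cos 33.9° = 43.16 m/s; vertical v_y0 = 52.00 sin 33.9° = 29.00 m/s.
x = vₓ t ⇒ t = 296/43.16 = 6.858 s.
Vertical velocity there: v_y = v_y0 − g t = 29.00 − 4.96 × 6.858 = −5.013 m/s.
Speed: √(vₓ² + v_y²) = √(43.16² + 5.013²) = 43.45 m/s.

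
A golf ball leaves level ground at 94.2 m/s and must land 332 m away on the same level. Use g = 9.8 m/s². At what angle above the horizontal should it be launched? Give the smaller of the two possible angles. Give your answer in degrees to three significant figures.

10.8°

Level-ground range R = v₀² sin(2θ)/g ⇒ sin(2θ) = gR/v₀² = 9.80 × 332 / 94.2² = 0.3667.
2θ = 21.51° or 180° − 21.51° = 158.5°, so θ = 10.75° or 79.25°.
The smaller angle is 10.75°.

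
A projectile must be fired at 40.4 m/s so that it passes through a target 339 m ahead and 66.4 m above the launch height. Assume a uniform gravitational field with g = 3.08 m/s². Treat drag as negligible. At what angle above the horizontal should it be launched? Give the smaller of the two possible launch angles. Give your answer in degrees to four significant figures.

33.08°

Trajectory: y = x tanθ − g x² (1 + tan²θ)/(2v₀²). With x = 339, y = 66.4, v₀ = 40.4, g = 3.08:
108.4 tan²θ − 339 tanθ + (174.8) = 0.
tanθ = [339 ± √(339² − 4 × 108.4 × (174.8))] / (2 × 108.4) = (339 ± 197.7) / 216.9, giving tanθ = 0.6515 or 2.475.
θ = 33.08° or 68.00°; the smaller is 33.08°.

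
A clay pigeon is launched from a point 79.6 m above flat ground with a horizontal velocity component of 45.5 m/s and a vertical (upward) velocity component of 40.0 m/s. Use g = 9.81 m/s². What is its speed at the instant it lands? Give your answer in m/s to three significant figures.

72.3 m/s

The projectile lands when y = 79.6 + (40.00) t − ½·9.81·t² = 0. Positive root: t = (40.00 + √(40.00² + 2·9.81·79.6)) / 9.81 = (40.00 + 56.23) / 9.81 = 9.809 s.
Vertical velocity at impact: v_y = v_y0 − g t = 40.00 − 9.81 × 9.809 = −56.23 m/s.
Speed: |v| = √(vₓ² + v_y²) = √(45.50² + 56.23²) = 72.33 m/s.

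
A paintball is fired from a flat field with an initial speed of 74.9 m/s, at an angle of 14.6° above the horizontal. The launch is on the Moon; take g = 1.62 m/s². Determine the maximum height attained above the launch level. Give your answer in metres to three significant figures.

110 m

Resolve: vₓ = 74.90 cos 14.6° = 72.48 m/s and v_y0 = 74.90 sin 14.6° = 18.88 m/s.
Maximum height: H = v_y0² / (2g) = 18.88² / (2 × 1.62) = 110.0 m.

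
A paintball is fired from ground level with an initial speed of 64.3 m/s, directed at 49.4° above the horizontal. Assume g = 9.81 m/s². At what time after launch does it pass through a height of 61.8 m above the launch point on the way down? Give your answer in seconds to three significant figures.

Resolve: vₓ = 64.30 cos 49.4° = 41.84 m/s and v_y0 = 64.30 sin 49.4° = 48.82 m/s.
Height y(t) = 48.82 t − 4.905 t² = 61.8 gives 4.905 t² − 48.82 t + 61.8 = 0.
Quadratic formula: t = (48.82 ± √1171.0) / 9.81 = (48.82 ± 34.22) / 9.81 → t = 1.488 s or 8.465 s.
The descending-branch root is 8.465 s.

8.46 s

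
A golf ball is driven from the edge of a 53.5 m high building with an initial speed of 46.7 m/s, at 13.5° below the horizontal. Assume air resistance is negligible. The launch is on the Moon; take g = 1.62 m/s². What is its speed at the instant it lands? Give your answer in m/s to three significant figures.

48.5 m/s

Components: vₓ = 46.70 cos 13.5° = 45.41 m/s, v_y0 = −10.90 m/s (downward).
The projectile lands when y = 53.5 + (−10.90) t − ½·1.62·t² = 0. Positive root: t = (−10.90 + √(10.90² + 2·1.62·53.5)) / 1.62 = (−10.90 + 17.09) / 1.62 = 3.822 s.
Vertical velocity at impact: v_y = v_y0 − g t = −10.90 − 1.62 × 3.822 = −17.09 m/s.
Speed: |v| = √(vₓ² + v_y²) = √(45.41² + 17.09²) = 48.52 m/s.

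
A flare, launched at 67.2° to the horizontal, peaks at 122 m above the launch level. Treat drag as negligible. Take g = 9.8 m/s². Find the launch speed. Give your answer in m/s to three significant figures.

53.0 m/s

At the peak v_y = 0, so v_y0 = √(2gH) = √(2 × 9.80 × 122) = 48.90 m/s.
v_y0 = v₀ sin θ ⇒ v₀ = 48.90 / sin 67.2° = 53.04 m/s.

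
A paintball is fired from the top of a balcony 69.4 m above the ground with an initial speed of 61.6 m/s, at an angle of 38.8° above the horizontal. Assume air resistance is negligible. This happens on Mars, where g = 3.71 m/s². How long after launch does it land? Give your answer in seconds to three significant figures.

Horizontal component vₓ = 61.60 cos 38.8° = 48.01 m/s; vertical v_y0 = 61.60 sin 38.8° = 38.60 m/s.
The projectile lands when y = 69.4 + (38.60) t − ½·3.71·t² = 0. Positive root: t = (38.60 + √(38.60² + 2·3.71·69.4)) / 3.71 = (38.60 + 44.78) / 3.71 = 22.47 s.

22.5 s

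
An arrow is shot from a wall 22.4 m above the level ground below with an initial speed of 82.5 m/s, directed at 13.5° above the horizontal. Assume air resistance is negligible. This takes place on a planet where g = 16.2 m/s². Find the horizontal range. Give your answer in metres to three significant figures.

Components: vₓ = 82.50 cos 13.5° = 80.22 m/s, v_y0 = 82.50 sin 13.5° = 19.26 m/s.
The projectile lands when y = 22.4 + (19.26) t − ½·16.2·t² = 0. Positive root: t = (19.26 + √(19.26² + 2·16.2·22.4)) / 16.2 = (19.26 + 33.12) / 16.2 = 3.233 s.
Horizontal distance: R = vₓ t = 80.22 × 3.233 = 259.4 m.

259 m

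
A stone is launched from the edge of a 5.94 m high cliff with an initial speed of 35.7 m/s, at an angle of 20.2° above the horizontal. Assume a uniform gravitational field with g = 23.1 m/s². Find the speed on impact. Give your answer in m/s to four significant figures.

Resolve: vₓ = 35.70 cos 20.2° = 33.50 m/s and v_y0 = 35.70 sin 20.2° = 12.33 m/s.
The projectile lands when y = 5.94 + (12.33) t − ½·23.1·t² = 0. Positive root: t = (12.33 + √(12.33² + 2·23.1·5.94)) / 23.1 = (12.33 + 20.65) / 23.1 = 1.428 s.
Vertical velocity at impact: v_y = v_y0 − g t = 12.33 − 23.1 × 1.428 = −20.65 m/s.
Speed: |v| = √(vₓ² + v_y²) = √(33.50² + 20.65²) = 39.36 m/s.

39.36 m/s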